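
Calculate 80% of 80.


Convert percentage to decimal:
80% = 0.8
Multiply:
80 x 0.8 = 64

64


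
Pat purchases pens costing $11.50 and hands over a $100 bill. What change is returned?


Start with the amount paid:
$100
Subtract the price:
$100 - $11.50 = $88.50

$88.50


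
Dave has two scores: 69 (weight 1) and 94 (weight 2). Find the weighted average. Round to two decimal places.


Weighted sum:
1 x 69 + 2 x 94 = 257
Total weight:
1 + 2 = 3
Weighted average:
257 / 3 = 85.6666... ≈ 85.67

85.67


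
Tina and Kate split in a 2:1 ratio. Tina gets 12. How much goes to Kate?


Find the multiplier:
12 / 2 = 6
Apply to Kate's share:
1 x 6 = 6

6


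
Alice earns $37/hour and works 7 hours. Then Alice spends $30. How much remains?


Calculate earnings:
7 x $37 = $259
Subtract spending:
$259 - $30 = $229

$229


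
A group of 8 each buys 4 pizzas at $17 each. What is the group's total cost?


Cost per person:
4 x $17 = $68
Group total:
8 x $68 = $544

$544


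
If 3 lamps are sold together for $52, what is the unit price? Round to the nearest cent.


Total cost: $52
Number of items: 3
Unit price: $52 / 3 = $17.3333... ≈ $17.33

$17.33


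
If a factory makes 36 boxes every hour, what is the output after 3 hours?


Production rate: 36 boxes per hour
Time: 3 hours
Total: 36 x 3 = 108 boxes

108 boxes


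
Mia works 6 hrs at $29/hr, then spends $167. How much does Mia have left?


Calculate earnings:
6 x $29 = $174
Subtract spending:
$174 - $167 = $7

$7


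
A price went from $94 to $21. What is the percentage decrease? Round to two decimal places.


Find the absolute change:
|21 - 94| = 73
Divide by original and multiply by 100:
73 / 94 x 100 = 77.6595...% ≈ 77.66%

77.66%


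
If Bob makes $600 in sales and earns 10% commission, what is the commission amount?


Convert rate to decimal:
10% = 0.1
Multiply by sales:
$600 x 0.1 = $60

$60


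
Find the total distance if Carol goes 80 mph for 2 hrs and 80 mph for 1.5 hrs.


Leg 1 distance:
80 x 2 = 160 miles
Leg 2 distance:
80 x 1.5 = 120 miles
Total distance:
160 + 120 = 280 miles

280 miles


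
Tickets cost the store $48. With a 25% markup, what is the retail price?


Calculate the markup amount:
25% of $48 = $12
Add to cost:
$48 + $12 = $60

$60


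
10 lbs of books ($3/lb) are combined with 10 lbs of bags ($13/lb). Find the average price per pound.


Cost of books:
10 x $3 = $30
Cost of bags:
10 x $13 = $130
Total cost: $30 + $130 = $160
Total weight: 20 lbs
Average: $160 / 20 = $8/lb

$8/lb


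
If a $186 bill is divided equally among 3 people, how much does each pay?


Total bill: $186
Number of people: 3
Each pays: $186 / 3 = $62

$62


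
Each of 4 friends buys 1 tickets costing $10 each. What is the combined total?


Cost per person:
1 x $10 = $10
Group total:
4 x $10 = $40

$40


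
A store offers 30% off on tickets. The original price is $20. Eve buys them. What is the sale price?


Calculate the discount amount:
30% of $20 = $6
Subtract from original:
$20 - $6 = $14

$14


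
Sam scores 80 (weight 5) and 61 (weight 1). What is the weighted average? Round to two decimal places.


Weighted sum:
5 x 80 + 1 x 61 = 461
Total weight:
5 + 1 = 6
Weighted average:
461 / 6 = 76.8333... ≈ 76.83

76.83


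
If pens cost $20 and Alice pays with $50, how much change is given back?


Start with the amount paid:
$50
Subtract the price:
$50 - $20 = $30

$30


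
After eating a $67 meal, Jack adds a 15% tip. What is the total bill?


Calculate the tip:
15% of $67 = $10.05
Add tip to meal cost:
$67 + $10.05 = $77.05

$77.05


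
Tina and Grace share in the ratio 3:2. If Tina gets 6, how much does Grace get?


Find the multiplier:
6 / 3 = 2
Apply to Grace's share:
2 x 2 = 4

4


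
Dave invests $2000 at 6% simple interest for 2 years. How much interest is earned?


Use the formula I = P x R x T / 100
P x R x T = 2000 x 6 x 2 = 24000
I = 24000 / 100 = $240

$240


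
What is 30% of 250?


Convert percentage to decimal:
30% = 0.3
Multiply:
250 x 0.3 = 75

75


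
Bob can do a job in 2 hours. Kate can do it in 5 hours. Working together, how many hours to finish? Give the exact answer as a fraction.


Bob's rate: 1/2 of the job per hour
Kate's rate: 1/5 of the job per hour
Combined rate: 1/2 + 1/5 = 7/10 per hour
Time = 1 / (7/10) = 10/7 hours (≈ 1.43 hours)

10/7 hours


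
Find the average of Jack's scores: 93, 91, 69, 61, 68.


Add the scores:
93 + 91 + 69 + 61 + 68 = 382
Divide by the number of tests:
382 / 5 = 76.4

76.4


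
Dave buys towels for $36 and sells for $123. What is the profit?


Selling price = $123
Cost price = $36
Profit = selling price - cost price:
Profit = $123 - $36 = $87

$87


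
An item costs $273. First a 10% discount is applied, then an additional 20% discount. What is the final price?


First discount:
10% of $273 = $27.30
Price after first discount:
$273 - $27.30 = $245.70
Second discount:
20% of $245.70 = $49.14
Final price:
$245.70 - $49.14 = $196.56

$196.56


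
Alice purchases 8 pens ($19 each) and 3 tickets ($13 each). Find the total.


Cost of pens:
8 x $19 = $152
Cost of tickets:
3 x $13 = $39
Add both:
$152 + $39 = $191

$191


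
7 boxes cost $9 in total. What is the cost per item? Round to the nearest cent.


Total cost: $9
Number of items: 7
Unit price: $9 / 7 = $1.2857... ≈ $1.29

$1.29


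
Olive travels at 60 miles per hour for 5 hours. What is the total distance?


Use the formula: distance = speed x time
Speed = 60 mph, Time = 5 hours
60 x 5 = 300 miles

300 miles


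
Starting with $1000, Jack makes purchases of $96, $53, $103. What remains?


Add up expenses:
$96 + $53 + $103 = $252
Subtract from budget:
$1000 - $252 = $748

$748


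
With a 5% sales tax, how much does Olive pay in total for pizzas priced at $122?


Calculate the tax:
5% of $122 = $6.10
Add tax to price:
$122 + $6.10 = $128.10

$128.10


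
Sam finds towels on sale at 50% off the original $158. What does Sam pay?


Calculate the discount amount:
50% of $158 = $79
Subtract from original:
$158 - $79 = $79

$79


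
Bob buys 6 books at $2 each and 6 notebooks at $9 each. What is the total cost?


Cost of books:
6 x $2 = $12
Cost of notebooks:
6 x $9 = $54
Add both:
$12 + $54 = $66

$66


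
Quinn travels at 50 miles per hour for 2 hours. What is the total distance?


Use the formula: distance = speed x time
Speed = 50 mph, Time = 2 hours
50 x 2 = 100 miles

100 miles


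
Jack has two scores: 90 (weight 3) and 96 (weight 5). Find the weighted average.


Weighted sum:
3 x 90 + 5 x 96 = 750
Total weight:
3 + 5 = 8
Weighted average:
750 / 8 = 93.75

93.75


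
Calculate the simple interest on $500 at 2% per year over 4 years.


Use the formula I = P x R x T / 100
P x R x T = 500 x 2 x 4 = 4000
I = 4000 / 100 = $40

$40


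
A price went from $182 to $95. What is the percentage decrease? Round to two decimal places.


Find the absolute change:
|95 - 182| = 87
Divide by original and multiply by 100:
87 / 182 x 100 = 47.8021...% ≈ 47.8%

47.8%


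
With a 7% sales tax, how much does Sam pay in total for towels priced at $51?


Calculate the tax:
7% of $51 = $3.57
Add tax to price:
$51 + $3.57 = $54.57

$54.57


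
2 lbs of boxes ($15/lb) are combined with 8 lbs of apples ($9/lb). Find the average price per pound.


Cost of boxes:
2 x $15 = $30
Cost of apples:
8 x $9 = $72
Total cost: $30 + $72 = $102
Total weight: 10 lbs
Average: $102 / 10 = $10.20/lb

$10.20/lb


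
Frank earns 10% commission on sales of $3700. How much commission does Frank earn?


Convert rate to decimal:
10% = 0.1
Multiply by sales:
$3700 x 0.1 = $370

$370


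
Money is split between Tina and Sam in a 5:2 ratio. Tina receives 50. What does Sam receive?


Find the multiplier:
50 / 5 = 10
Apply to Sam's share:
2 x 10 = 20

20


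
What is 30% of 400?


Convert percentage to decimal:
30% = 0.3
Multiply:
400 x 0.3 = 120

120


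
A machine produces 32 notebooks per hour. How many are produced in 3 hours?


Production rate: 32 notebooks per hour
Time: 3 hours
Total: 32 x 3 = 96 notebooks

96 notebooks


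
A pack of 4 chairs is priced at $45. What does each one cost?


Total cost: $45
Number of items: 4
Unit price: $45 / 4 = $11.25

$11.25


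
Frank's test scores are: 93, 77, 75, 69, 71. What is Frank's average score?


Add the scores:
93 + 77 + 75 + 69 + 71 = 385
Divide by the number of tests:
385 / 5 = 77

77


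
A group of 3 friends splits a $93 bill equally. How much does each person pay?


Total bill: $93
Number of people: 3
Each pays: $93 / 3 = $31

$31


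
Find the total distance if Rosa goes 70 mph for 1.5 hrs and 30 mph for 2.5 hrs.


Leg 1 distance:
70 x 1.5 = 105 miles
Leg 2 distance:
30 x 2.5 = 75 miles
Total distance:
105 + 75 = 180 miles

180 miles


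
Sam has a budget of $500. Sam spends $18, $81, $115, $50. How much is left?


Add up expenses:
$18 + $81 + $115 + $50 = $264
Subtract from budget:
$500 - $264 = $236

$236


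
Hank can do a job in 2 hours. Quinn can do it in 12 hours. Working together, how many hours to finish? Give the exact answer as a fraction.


Hank's rate: 1/2 of the job per hour
Quinn's rate: 1/12 of the job per hour
Combined rate: 1/2 + 1/12 = 7/12 per hour
Time = 1 / (7/12) = 12/7 hours (≈ 1.71 hours)

12/7 hours


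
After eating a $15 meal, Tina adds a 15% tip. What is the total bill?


Calculate the tip:
15% of $15 = $2.25
Add tip to meal cost:
$15 + $2.25 = $17.25

$17.25


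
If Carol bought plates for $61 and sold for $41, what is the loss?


Selling price = $41
Cost price = $61
Loss = cost price - selling price:
Loss = $61 - $41 = $20

$20


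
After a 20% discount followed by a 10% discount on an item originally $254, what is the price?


First discount:
20% of $254 = $50.80
Price after first discount:
$254 - $50.80 = $203.20
Second discount:
10% of $203.20 = $20.32
Final price:
$203.20 - $20.32 = $182.88

$182.88


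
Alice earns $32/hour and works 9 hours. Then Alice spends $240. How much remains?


Calculate earnings:
9 x $32 = $288
Subtract spending:
$288 - $240 = $48

$48


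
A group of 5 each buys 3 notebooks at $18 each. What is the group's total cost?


Cost per person:
3 x $18 = $54
Group total:
5 x $54 = $270

$270


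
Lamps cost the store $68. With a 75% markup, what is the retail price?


Calculate the markup amount:
75% of $68 = $51
Add to cost:
$68 + $51 = $119

$119


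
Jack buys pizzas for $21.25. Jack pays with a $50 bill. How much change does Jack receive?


Start with the amount paid:
$50
Subtract the price:
$50 - $21.25 = $28.75

$28.75


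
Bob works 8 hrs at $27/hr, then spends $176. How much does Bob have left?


Calculate earnings:
8 x $27 = $216
Subtract spending:
$216 - $176 = $40

$40


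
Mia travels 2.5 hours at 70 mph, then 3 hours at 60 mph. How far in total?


Leg 1 distance:
70 x 2.5 = 175 miles
Leg 2 distance:
60 x 3 = 180 miles
Total distance:
175 + 180 = 355 miles

355 miles


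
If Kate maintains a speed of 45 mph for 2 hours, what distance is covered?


Use the formula: distance = speed x time
Speed = 45 mph, Time = 2 hours
45 x 2 = 90 miles

90 miles


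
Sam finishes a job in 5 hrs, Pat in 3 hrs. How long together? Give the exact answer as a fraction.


Sam's rate: 1/5 of the job per hour
Pat's rate: 1/3 of the job per hour
Combined rate: 1/5 + 1/3 = 8/15 per hour
Time = 1 / (8/15) = 15/8 hours (≈ 1.88 hours)

15/8 hours


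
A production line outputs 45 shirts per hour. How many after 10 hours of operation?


Production rate: 45 shirts per hour
Time: 10 hours
Total: 45 x 10 = 450 shirts

450 shirts


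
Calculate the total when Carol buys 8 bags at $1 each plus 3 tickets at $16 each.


Cost of bags:
8 x $1 = $8
Cost of tickets:
3 x $16 = $48
Add both:
$8 + $48 = $56

$56


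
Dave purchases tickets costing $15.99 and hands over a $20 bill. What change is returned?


Start with the amount paid:
$20
Subtract the price:
$20 - $15.99 = $4.01

$4.01


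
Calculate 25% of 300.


Convert percentage to decimal:
25% = 0.25
Multiply:
300 x 0.25 = 75

75


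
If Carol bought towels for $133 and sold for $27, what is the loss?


Selling price = $27
Cost price = $133
Loss = cost price - selling price:
Loss = $133 - $27 = $106

$106


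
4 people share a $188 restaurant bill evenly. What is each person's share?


Total bill: $188
Number of people: 4
Each pays: $188 / 4 = $47

$47


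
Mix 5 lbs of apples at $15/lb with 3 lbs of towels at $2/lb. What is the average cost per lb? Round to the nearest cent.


Cost of apples:
5 x $15 = $75
Cost of towels:
3 x $2 = $6
Total cost: $75 + $6 = $81
Total weight: 8 lbs
Average: $81 / 8 = $10.125 ≈ $10.13/lb

$10.13/lb


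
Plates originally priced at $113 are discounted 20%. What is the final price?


Calculate the discount amount:
20% of $113 = $22.60
Subtract from original:
$113 - $22.60 = $90.40

$90.40


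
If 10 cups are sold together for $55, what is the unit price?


Total cost: $55
Number of items: 10
Unit price: $55 / 10 = $5.50

$5.50


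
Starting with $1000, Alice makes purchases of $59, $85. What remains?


Add up expenses:
$59 + $85 = $144
Subtract from budget:
$1000 - $144 = $856

$856


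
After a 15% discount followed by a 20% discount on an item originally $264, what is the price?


First discount:
15% of $264 = $39.60
Price after first discount:
$264 - $39.60 = $224.40
Second discount:
20% of $224.40 = $44.88
Final price:
$224.40 - $44.88 = $179.52

$179.52


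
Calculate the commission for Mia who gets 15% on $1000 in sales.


Convert rate to decimal:
15% = 0.15
Multiply by sales:
$1000 x 0.15 = $150

$150


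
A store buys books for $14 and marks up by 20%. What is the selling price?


Calculate the markup amount:
20% of $14 = $2.80
Add to cost:
$14 + $2.80 = $16.80

$16.80


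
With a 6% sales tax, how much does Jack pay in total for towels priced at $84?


Calculate the tax:
6% of $84 = $5.04
Add tax to price:
$84 + $5.04 = $89.04

$89.04


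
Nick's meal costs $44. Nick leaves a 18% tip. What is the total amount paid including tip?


Calculate the tip:
18% of $44 = $7.92
Add tip to meal cost:
$44 + $7.92 = $51.92

$51.92


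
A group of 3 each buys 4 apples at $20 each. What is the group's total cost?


Cost per person:
4 x $20 = $80
Group total:
3 x $80 = $240

$240


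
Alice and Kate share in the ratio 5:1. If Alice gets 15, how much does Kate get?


Find the multiplier:
15 / 5 = 3
Apply to Kate's share:
1 x 3 = 3

3


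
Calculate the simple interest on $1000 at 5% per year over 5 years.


Use the formula I = P x R x T / 100
P x R x T = 1000 x 5 x 5 = 25000
I = 25000 / 100 = $250

$250


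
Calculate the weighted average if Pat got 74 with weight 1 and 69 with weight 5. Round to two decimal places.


Weighted sum:
1 x 74 + 5 x 69 = 419
Total weight:
1 + 5 = 6
Weighted average:
419 / 6 = 69.8333... ≈ 69.83

69.83


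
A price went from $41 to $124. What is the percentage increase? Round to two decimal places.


Find the absolute change:
|124 - 41| = 83
Divide by original and multiply by 100:
83 / 41 x 100 = 202.4390...% ≈ 202.44%

202.44%


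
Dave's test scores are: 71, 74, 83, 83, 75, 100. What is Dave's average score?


Add the scores:
71 + 74 + 83 + 83 + 75 + 100 = 486
Divide by the number of tests:
486 / 6 = 81

81


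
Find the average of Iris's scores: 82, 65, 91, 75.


Add the scores:
82 + 65 + 91 + 75 = 313
Divide by the number of tests:
313 / 4 = 78.25

78.25


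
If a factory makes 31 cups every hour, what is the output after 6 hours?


Production rate: 31 cups per hour
Time: 6 hours
Total: 31 x 6 = 186 cups

186 cups


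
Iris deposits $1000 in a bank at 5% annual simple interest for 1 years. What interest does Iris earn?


Use the formula I = P x R x T / 100
P x R x T = 1000 x 5 x 1 = 5000
I = 5000 / 100 = $50

$50


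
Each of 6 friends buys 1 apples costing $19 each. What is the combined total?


Cost per person:
1 x $19 = $19
Group total:
6 x $19 = $114

$114


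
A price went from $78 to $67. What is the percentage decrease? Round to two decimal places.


Find the absolute change:
|67 - 78| = 11
Divide by original and multiply by 100:
11 / 78 x 100 = 14.1025...% ≈ 14.1%

14.1%


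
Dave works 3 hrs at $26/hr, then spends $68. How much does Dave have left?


Calculate earnings:
3 x $26 = $78
Subtract spending:
$78 - $68 = $10

$10


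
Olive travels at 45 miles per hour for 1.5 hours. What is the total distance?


Use the formula: distance = speed x time
Speed = 45 mph, Time = 1.5 hours
45 x 1.5 = 67.5 miles

67.5 miles


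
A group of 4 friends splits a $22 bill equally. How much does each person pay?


Total bill: $22
Number of people: 4
Each pays: $22 / 4 = $5.50

$5.50


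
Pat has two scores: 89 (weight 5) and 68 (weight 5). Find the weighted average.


Weighted sum:
5 x 89 + 5 x 68 = 785
Total weight:
5 + 5 = 10
Weighted average:
785 / 10 = 78.5

78.5


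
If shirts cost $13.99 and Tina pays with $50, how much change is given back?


Start with the amount paid:
$50
Subtract the price:
$50 - $13.99 = $36.01

$36.01


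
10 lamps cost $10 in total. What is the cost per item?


Total cost: $10
Number of items: 10
Unit price: $10 / 10 = $1

$1


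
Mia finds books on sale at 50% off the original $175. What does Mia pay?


Calculate the discount amount:
50% of $175 = $87.50
Subtract from original:
$175 - $87.50 = $87.50

$87.50


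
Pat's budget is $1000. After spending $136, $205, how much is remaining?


Add up expenses:
$136 + $205 = $341
Subtract from budget:
$1000 - $341 = $659

$659


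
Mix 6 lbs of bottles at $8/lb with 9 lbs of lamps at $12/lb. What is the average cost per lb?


Cost of bottles:
6 x $8 = $48
Cost of lamps:
9 x $12 = $108
Total cost: $48 + $108 = $156
Total weight: 15 lbs
Average: $156 / 15 = $10.40/lb

$10.40/lb


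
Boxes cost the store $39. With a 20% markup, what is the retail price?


Calculate the markup amount:
20% of $39 = $7.80
Add to cost:
$39 + $7.80 = $46.80

$46.80


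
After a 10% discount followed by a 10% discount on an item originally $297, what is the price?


First discount:
10% of $297 = $29.70
Price after first discount:
$297 - $29.70 = $267.30
Second discount:
10% of $267.30 = $26.73
Final price:
$267.30 - $26.73 = $240.57

$240.57


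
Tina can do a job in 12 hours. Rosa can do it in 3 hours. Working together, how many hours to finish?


Tina's rate: 1/12 of the job per hour
Rosa's rate: 1/3 of the job per hour
Combined rate: 1/12 + 1/3 = 5/12 per hour
Time = 1 / (5/12) = 12/5 = 2.4 hours

2.4 hours


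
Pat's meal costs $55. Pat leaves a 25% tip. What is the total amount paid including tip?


Calculate the tip:
25% of $55 = $13.75
Add tip to meal cost:
$55 + $13.75 = $68.75

$68.75


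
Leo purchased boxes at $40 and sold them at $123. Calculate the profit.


Selling price = $123
Cost price = $40
Profit = selling price - cost price:
Profit = $123 - $40 = $83

$83


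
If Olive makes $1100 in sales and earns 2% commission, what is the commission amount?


Convert rate to decimal:
2% = 0.02
Multiply by sales:
$1100 x 0.02 = $22

$22


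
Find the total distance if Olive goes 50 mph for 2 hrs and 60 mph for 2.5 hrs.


Leg 1 distance:
50 x 2 = 100 miles
Leg 2 distance:
60 x 2.5 = 150 miles
Total distance:
100 + 150 = 250 miles

250 miles


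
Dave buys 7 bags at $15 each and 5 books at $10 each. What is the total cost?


Cost of bags:
7 x $15 = $105
Cost of books:
5 x $10 = $50
Add both:
$105 + $50 = $155

$155


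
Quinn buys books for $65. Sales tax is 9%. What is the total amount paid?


Calculate the tax:
9% of $65 = $5.85
Add tax to price:
$65 + $5.85 = $70.85

$70.85


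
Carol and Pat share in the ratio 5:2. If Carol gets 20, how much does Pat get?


Find the multiplier:
20 / 5 = 4
Apply to Pat's share:
2 x 4 = 8

8


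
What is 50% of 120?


Convert percentage to decimal:
50% = 0.5
Multiply:
120 x 0.5 = 60

60


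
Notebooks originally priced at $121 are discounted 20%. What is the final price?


Calculate the discount amount:
20% of $121 = $24.20
Subtract from original:
$121 - $24.20 = $96.80

$96.80


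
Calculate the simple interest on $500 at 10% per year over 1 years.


Use the formula I = P x R x T / 100
P x R x T = 500 x 10 x 1 = 5000
I = 5000 / 100 = $50

$50


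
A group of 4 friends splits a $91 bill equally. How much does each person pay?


Total bill: $91
Number of people: 4
Each pays: $91 / 4 = $22.75

$22.75


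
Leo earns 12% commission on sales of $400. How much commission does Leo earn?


Convert rate to decimal:
12% = 0.12
Multiply by sales:
$400 x 0.12 = $48

$48


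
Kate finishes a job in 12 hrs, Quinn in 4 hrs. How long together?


Kate's rate: 1/12 of the job per hour
Quinn's rate: 1/4 of the job per hour
Combined rate: 1/12 + 1/4 = 1/3 per hour
Time = 1 / (1/3) = 3 hours

3 hours


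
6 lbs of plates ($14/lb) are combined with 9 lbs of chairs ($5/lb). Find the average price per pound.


Cost of plates:
6 x $14 = $84
Cost of chairs:
9 x $5 = $45
Total cost: $84 + $45 = $129
Total weight: 15 lbs
Average: $129 / 15 = $8.60/lb

$8.60/lb


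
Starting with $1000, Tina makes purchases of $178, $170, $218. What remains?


Add up expenses:
$178 + $170 + $218 = $566
Subtract from budget:
$1000 - $566 = $434

$434


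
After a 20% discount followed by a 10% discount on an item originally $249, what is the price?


First discount:
20% of $249 = $49.80
Price after first discount:
$249 - $49.80 = $199.20
Second discount:
10% of $199.20 = $19.92
Final price:
$199.20 - $19.92 = $179.28

$179.28


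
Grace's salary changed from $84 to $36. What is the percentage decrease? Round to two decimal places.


Find the absolute change:
|36 - 84| = 48
Divide by original and multiply by 100:
48 / 84 x 100 = 57.1428...% ≈ 57.14%

57.14%


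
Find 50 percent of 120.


Convert percentage to decimal:
50% = 0.5
Multiply:
120 x 0.5 = 60

60


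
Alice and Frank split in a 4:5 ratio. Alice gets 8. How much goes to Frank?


Find the multiplier:
8 / 4 = 2
Apply to Frank's share:
5 x 2 = 10

10


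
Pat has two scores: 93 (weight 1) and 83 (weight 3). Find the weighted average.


Weighted sum:
1 x 93 + 3 x 83 = 342
Total weight:
1 + 3 = 4
Weighted average:
342 / 4 = 85.5

85.5


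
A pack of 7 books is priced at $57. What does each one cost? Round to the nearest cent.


Total cost: $57
Number of items: 7
Unit price: $57 / 7 = $8.1428... ≈ $8.14

$8.14


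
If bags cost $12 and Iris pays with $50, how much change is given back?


Start with the amount paid:
$50
Subtract the price:
$50 - $12 = $38

$38


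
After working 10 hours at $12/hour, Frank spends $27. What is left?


Calculate earnings:
10 x $12 = $120
Subtract spending:
$120 - $27 = $93

$93


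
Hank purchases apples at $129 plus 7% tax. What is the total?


Calculate the tax:
7% of $129 = $9.03
Add tax to price:
$129 + $9.03 = $138.03

$138.03


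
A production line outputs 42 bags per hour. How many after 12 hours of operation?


Production rate: 42 bags per hour
Time: 12 hours
Total: 42 x 12 = 504 bags

504 bags


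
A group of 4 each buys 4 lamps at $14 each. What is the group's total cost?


Cost per person:
4 x $14 = $56
Group total:
4 x $56 = $224

$224


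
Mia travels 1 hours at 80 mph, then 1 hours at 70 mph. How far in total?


Leg 1 distance:
80 x 1 = 80 miles
Leg 2 distance:
70 x 1 = 70 miles
Total distance:
80 + 70 = 150 miles

150 miles


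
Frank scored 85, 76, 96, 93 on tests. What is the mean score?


Add the scores:
85 + 76 + 96 + 93 = 350
Divide by the number of tests:
350 / 4 = 87.5

87.5


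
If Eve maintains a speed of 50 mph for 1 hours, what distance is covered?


Use the formula: distance = speed x time
Speed = 50 mph, Time = 1 hours
50 x 1 = 50 miles

50 miles


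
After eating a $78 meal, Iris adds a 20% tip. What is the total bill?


Calculate the tip:
20% of $78 = $15.60
Add tip to meal cost:
$78 + $15.60 = $93.60

$93.60


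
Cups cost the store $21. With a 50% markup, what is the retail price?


Calculate the markup amount:
50% of $21 = $10.50
Add to cost:
$21 + $10.50 = $31.50

$31.50


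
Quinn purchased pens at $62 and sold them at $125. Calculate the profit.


Selling price = $125
Cost price = $62
Profit = selling price - cost price:
Profit = $125 - $62 = $63

$63


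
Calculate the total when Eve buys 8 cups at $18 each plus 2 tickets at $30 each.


Cost of cups:
8 x $18 = $144
Cost of tickets:
2 x $30 = $60
Add both:
$144 + $60 = $204

$204


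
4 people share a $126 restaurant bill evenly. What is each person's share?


Total bill: $126
Number of people: 4
Each pays: $126 / 4 = $31.50

$31.50


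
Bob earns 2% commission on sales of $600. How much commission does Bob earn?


Convert rate to decimal:
2% = 0.02
Multiply by sales:
$600 x 0.02 = $12

$12


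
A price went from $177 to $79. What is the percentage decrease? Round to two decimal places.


Find the absolute change:
|79 - 177| = 98
Divide by original and multiply by 100:
98 / 177 x 100 = 55.3672...% ≈ 55.37%

55.37%


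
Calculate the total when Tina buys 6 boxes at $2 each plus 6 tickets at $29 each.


Cost of boxes:
6 x $2 = $12
Cost of tickets:
6 x $29 = $174
Add both:
$12 + $174 = $186

$186


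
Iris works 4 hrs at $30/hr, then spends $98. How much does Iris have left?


Calculate earnings:
4 x $30 = $120
Subtract spending:
$120 - $98 = $22

$22


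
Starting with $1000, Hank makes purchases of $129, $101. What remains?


Add up expenses:
$129 + $101 = $230
Subtract from budget:
$1000 - $230 = $770

$770


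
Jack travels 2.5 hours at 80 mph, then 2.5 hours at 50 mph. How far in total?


Leg 1 distance:
80 x 2.5 = 200 miles
Leg 2 distance:
50 x 2.5 = 125 miles
Total distance:
200 + 125 = 325 miles

325 miles


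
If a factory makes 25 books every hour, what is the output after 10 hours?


Production rate: 25 books per hour
Time: 10 hours
Total: 25 x 10 = 250 books

250 books


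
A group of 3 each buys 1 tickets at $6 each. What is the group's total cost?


Cost per person:
1 x $6 = $6
Group total:
3 x $6 = $18

$18


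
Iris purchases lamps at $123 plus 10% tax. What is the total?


Calculate the tax:
10% of $123 = $12.30
Add tax to price:
$123 + $12.30 = $135.30

$135.30


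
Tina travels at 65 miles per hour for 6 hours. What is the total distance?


Use the formula: distance = speed x time
Speed = 65 mph, Time = 6 hours
65 x 6 = 390 miles

390 miles


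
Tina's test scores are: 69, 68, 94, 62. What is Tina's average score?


Add the scores:
69 + 68 + 94 + 62 = 293
Divide by the number of tests:
293 / 4 = 73.25

73.25


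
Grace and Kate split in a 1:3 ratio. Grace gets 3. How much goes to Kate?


Find the multiplier:
3 / 1 = 3
Apply to Kate's share:
3 x 3 = 9

9


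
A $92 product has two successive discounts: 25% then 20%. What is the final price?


First discount:
25% of $92 = $23
Price after first discount:
$92 - $23 = $69
Second discount:
20% of $69 = $13.80
Final price:
$69 - $13.80 = $55.20

$55.20


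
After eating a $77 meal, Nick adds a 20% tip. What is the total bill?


Calculate the tip:
20% of $77 = $15.40
Add tip to meal cost:
$77 + $15.40 = $92.40

$92.40


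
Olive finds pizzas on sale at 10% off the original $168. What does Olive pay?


Calculate the discount amount:
10% of $168 = $16.80
Subtract from original:
$168 - $16.80 = $151.20

$151.20


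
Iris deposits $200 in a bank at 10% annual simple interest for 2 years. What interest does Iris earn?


Use the formula I = P x R x T / 100
P x R x T = 200 x 10 x 2 = 4000
I = 4000 / 100 = $40

$40


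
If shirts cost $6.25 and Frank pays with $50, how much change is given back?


Start with the amount paid:
$50
Subtract the price:
$50 - $6.25 = $43.75

$43.75


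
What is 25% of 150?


Convert percentage to decimal:
25% = 0.25
Multiply:
150 x 0.25 = 37.5

37.5


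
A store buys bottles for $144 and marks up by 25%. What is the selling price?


Calculate the markup amount:
25% of $144 = $36
Add to cost:
$144 + $36 = $180

$180


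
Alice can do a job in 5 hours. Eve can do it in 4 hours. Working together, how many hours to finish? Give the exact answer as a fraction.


Alice's rate: 1/5 of the job per hour
Eve's rate: 1/4 of the job per hour
Combined rate: 1/5 + 1/4 = 9/20 per hour
Time = 1 / (9/20) = 20/9 hours (≈ 2.22 hours)

20/9 hours


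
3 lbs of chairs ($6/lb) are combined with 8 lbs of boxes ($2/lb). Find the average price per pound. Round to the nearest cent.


Cost of chairs:
3 x $6 = $18
Cost of boxes:
8 x $2 = $16
Total cost: $18 + $16 = $34
Total weight: 11 lbs
Average: $34 / 11 = $3.0909... ≈ $3.09/lb

$3.09/lb


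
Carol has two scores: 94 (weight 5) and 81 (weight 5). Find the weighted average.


Weighted sum:
5 x 94 + 5 x 81 = 875
Total weight:
5 + 5 = 10
Weighted average:
875 / 10 = 87.5

87.5


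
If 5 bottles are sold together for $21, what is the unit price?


Total cost: $21
Number of items: 5
Unit price: $21 / 5 = $4.20

$4.20


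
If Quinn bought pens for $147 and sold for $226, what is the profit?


Selling price = $226
Cost price = $147
Profit = selling price - cost price:
Profit = $226 - $147 = $79

$79


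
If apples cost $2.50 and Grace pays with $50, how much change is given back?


Start with the amount paid:
$50
Subtract the price:
$50 - $2.50 = $47.50

$47.50


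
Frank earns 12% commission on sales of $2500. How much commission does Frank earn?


Convert rate to decimal:
12% = 0.12
Multiply by sales:
$2500 x 0.12 = $300

$300


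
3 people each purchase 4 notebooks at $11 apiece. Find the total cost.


Cost per person:
4 x $11 = $44
Group total:
3 x $44 = $132

$132


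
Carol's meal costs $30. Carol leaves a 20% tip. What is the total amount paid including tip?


Calculate the tip:
20% of $30 = $6
Add tip to meal cost:
$30 + $6 = $36

$36


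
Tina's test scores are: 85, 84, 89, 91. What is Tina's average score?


Add the scores:
85 + 84 + 89 + 91 = 349
Divide by the number of tests:
349 / 4 = 87.25

87.25


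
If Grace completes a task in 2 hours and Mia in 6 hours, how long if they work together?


Grace's rate: 1/2 of the job per hour
Mia's rate: 1/6 of the job per hour
Combined rate: 1/2 + 1/6 = 2/3 per hour
Time = 1 / (2/3) = 3/2 = 1.5 hours

1.5 hours


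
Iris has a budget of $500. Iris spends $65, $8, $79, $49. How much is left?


Add up expenses:
$65 + $8 + $79 + $49 = $201
Subtract from budget:
$500 - $201 = $299

$299


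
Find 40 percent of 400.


Convert percentage to decimal:
40% = 0.4
Multiply:
400 x 0.4 = 160

160


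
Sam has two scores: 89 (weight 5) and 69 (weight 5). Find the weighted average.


Weighted sum:
5 x 89 + 5 x 69 = 790
Total weight:
5 + 5 = 10
Weighted average:
790 / 10 = 79

79


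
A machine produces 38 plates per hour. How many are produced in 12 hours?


Production rate: 38 plates per hour
Time: 12 hours
Total: 38 x 12 = 456 plates

456 plates


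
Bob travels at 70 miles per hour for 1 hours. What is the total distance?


Use the formula: distance = speed x time
Speed = 70 mph, Time = 1 hours
70 x 1 = 70 miles

70 miles


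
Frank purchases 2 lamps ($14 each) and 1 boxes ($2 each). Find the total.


Cost of lamps:
2 x $14 = $28
Cost of boxes:
1 x $2 = $2
Add both:
$28 + $2 = $30

$30


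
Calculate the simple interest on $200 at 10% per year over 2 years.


Use the formula I = P x R x T / 100
P x R x T = 200 x 10 x 2 = 4000
I = 4000 / 100 = $40

$40


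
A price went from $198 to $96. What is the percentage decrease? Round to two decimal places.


Find the absolute change:
|96 - 198| = 102
Divide by original and multiply by 100:
102 / 198 x 100 = 51.5151...% ≈ 51.52%

51.52%


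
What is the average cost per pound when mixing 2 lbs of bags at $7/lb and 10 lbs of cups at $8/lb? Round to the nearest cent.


Cost of bags:
2 x $7 = $14
Cost of cups:
10 x $8 = $80
Total cost: $14 + $80 = $94
Total weight: 12 lbs
Average: $94 / 12 = $7.8333... ≈ $7.83/lb

$7.83/lb


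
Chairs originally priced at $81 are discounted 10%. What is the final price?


Calculate the discount amount:
10% of $81 = $8.10
Subtract from original:
$81 - $8.10 = $72.90

$72.90


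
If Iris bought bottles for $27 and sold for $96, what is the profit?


Selling price = $96
Cost price = $27
Profit = selling price - cost price:
Profit = $96 - $27 = $69

$69


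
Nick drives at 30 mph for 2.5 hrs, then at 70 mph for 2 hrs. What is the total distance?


Leg 1 distance:
30 x 2.5 = 75 miles
Leg 2 distance:
70 x 2 = 140 miles
Total distance:
75 + 140 = 215 miles

215 miles


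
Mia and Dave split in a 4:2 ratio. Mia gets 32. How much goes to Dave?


Find the multiplier:
32 / 4 = 8
Apply to Dave's share:
2 x 8 = 16

16


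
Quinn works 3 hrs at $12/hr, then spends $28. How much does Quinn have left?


Calculate earnings:
3 x $12 = $36
Subtract spending:
$36 - $28 = $8

$8


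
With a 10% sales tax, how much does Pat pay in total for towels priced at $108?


Calculate the tax:
10% of $108 = $10.80
Add tax to price:
$108 + $10.80 = $118.80

$118.80


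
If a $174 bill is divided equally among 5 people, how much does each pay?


Total bill: $174
Number of people: 5
Each pays: $174 / 5 = $34.80

$34.80


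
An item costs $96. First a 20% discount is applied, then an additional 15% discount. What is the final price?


First discount:
20% of $96 = $19.20
Price after first discount:
$96 - $19.20 = $76.80
Second discount:
15% of $76.80 = $11.52
Final price:
$76.80 - $11.52 = $65.28

$65.28


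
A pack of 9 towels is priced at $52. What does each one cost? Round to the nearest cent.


Total cost: $52
Number of items: 9
Unit price: $52 / 9 = $5.7777... ≈ $5.78

$5.78


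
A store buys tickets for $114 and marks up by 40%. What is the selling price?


Calculate the markup amount:
40% of $114 = $45.60
Add to cost:
$114 + $45.60 = $159.60

$159.60


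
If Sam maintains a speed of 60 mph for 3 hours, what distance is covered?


Use the formula: distance = speed x time
Speed = 60 mph, Time = 3 hours
60 x 3 = 180 miles

180 miles


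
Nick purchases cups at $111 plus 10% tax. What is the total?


Calculate the tax:
10% of $111 = $11.10
Add tax to price:
$111 + $11.10 = $122.10

$122.10


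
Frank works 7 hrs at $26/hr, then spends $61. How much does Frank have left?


Calculate earnings:
7 x $26 = $182
Subtract spending:
$182 - $61 = $121

$121


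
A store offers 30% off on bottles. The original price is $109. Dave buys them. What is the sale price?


Calculate the discount amount:
30% of $109 = $32.70
Subtract from original:
$109 - $32.70 = $76.30

$76.30


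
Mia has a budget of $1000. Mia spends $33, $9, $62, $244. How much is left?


Add up expenses:
$33 + $9 + $62 + $244 = $348
Subtract from budget:
$1000 - $348 = $652

$652


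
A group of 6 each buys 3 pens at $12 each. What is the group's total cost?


Cost per person:
3 x $12 = $36
Group total:
6 x $36 = $216

$216


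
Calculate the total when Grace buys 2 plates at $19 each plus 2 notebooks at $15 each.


Cost of plates:
2 x $19 = $38
Cost of notebooks:
2 x $15 = $30
Add both:
$38 + $30 = $68

$68


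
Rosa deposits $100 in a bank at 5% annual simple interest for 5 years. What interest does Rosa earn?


Use the formula I = P x R x T / 100
P x R x T = 100 x 5 x 5 = 2500
I = 2500 / 100 = $25

$25


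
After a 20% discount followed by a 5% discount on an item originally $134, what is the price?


First discount:
20% of $134 = $26.80
Price after first discount:
$134 - $26.80 = $107.20
Second discount:
5% of $107.20 = $5.36
Final price:
$107.20 - $5.36 = $101.84

$101.84


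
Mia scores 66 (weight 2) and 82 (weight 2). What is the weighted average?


Weighted sum:
2 x 66 + 2 x 82 = 296
Total weight:
2 + 2 = 4
Weighted average:
296 / 4 = 74

74


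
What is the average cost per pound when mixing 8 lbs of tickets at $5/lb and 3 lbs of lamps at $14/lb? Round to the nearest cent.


Cost of tickets:
8 x $5 = $40
Cost of lamps:
3 x $14 = $42
Total cost: $40 + $42 = $82
Total weight: 11 lbs
Average: $82 / 11 = $7.4545... ≈ $7.45/lb

$7.45/lb


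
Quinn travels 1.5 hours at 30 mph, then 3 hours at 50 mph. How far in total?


Leg 1 distance:
30 x 1.5 = 45 miles
Leg 2 distance:
50 x 3 = 150 miles
Total distance:
45 + 150 = 195 miles

195 miles


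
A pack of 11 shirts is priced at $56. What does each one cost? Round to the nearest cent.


Total cost: $56
Number of items: 11
Unit price: $56 / 11 = $5.0909... ≈ $5.09

$5.09


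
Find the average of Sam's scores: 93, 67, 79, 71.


Add the scores:
93 + 67 + 79 + 71 = 310
Divide by the number of tests:
310 / 4 = 77.5

77.5


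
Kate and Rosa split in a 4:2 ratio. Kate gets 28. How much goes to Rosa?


Find the multiplier:
28 / 4 = 7
Apply to Rosa's share:
2 x 7 = 14

14


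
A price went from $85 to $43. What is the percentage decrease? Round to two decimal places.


Find the absolute change:
|43 - 85| = 42
Divide by original and multiply by 100:
42 / 85 x 100 = 49.4117...% ≈ 49.41%

49.41%


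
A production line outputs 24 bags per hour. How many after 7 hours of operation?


Production rate: 24 bags per hour
Time: 7 hours
Total: 24 x 7 = 168 bags

168 bags


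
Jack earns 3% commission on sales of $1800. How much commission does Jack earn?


Convert rate to decimal:
3% = 0.03
Multiply by sales:
$1800 x 0.03 = $54

$54


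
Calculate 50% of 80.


Convert percentage to decimal:
50% = 0.5
Multiply:
80 x 0.5 = 40

40


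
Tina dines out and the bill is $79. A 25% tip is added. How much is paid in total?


Calculate the tip:
25% of $79 = $19.75
Add tip to meal cost:
$79 + $19.75 = $98.75

$98.75


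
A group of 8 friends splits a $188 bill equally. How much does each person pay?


Total bill: $188
Number of people: 8
Each pays: $188 / 8 = $23.50

$23.50


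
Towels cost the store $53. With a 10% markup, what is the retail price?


Calculate the markup amount:
10% of $53 = $5.30
Add to cost:
$53 + $5.30 = $58.30

$58.30


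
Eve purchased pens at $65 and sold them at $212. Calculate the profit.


Selling price = $212
Cost price = $65
Profit = selling price - cost price:
Profit = $212 - $65 = $147

$147


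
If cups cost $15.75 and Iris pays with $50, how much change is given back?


Start with the amount paid:
$50
Subtract the price:
$50 - $15.75 = $34.25

$34.25


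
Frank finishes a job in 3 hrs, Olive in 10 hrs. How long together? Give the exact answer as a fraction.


Frank's rate: 1/3 of the job per hour
Olive's rate: 1/10 of the job per hour
Combined rate: 1/3 + 1/10 = 13/30 per hour
Time = 1 / (13/30) = 30/13 hours (≈ 2.31 hours)

30/13 hours


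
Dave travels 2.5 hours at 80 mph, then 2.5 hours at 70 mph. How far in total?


Leg 1 distance:
80 x 2.5 = 200 miles
Leg 2 distance:
70 x 2.5 = 175 miles
Total distance:
200 + 175 = 375 miles

375 miles
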